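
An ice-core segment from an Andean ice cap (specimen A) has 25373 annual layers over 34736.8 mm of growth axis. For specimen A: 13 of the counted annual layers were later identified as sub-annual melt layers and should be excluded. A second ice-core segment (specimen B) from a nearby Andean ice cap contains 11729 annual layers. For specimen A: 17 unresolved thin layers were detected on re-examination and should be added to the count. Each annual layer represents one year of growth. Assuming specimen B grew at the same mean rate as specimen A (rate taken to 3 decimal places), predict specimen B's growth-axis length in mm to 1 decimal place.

Specimen A: correcting the raw count gives 25373 − 13 + 17 = 25377 true annual layers.
A: Mean rate = 34736.8 mm / 25377 years ≈ 1.369 mm per year.
Length of B = 1.369 × 11729 = 16057.0 mm.

16057.0 mm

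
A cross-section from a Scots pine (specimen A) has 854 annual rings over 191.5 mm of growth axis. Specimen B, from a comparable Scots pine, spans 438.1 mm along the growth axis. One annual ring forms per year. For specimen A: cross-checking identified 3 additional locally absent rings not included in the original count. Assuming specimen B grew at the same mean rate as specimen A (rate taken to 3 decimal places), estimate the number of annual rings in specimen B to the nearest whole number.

1965 annual rings

Specimen A: true annual ring count = 854 + 3 = 857.
A: Mean rate = 191.5 mm / 857 years ≈ 0.223 mm/year.
For B, 438.1 / 0.223 = 1964.57 years ≈ 1965 annual rings.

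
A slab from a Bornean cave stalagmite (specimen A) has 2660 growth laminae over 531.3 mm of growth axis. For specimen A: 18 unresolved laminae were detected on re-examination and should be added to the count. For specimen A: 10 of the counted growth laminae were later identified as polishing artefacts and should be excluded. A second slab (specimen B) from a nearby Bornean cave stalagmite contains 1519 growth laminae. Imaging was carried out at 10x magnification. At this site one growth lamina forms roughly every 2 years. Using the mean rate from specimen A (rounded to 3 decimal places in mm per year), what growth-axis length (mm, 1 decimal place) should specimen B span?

Specimen A: adjusted count: 2660 − 10 + 18 = 2668 growth laminae.
Specimen A: multiplying by 2 years per growth lamina: 2668 × 2 = 5336 years.
A: Mean rate = 531.3 mm / 5336 years ≈ 0.100 mm per year.
Specimen B: at 2 years per growth lamina, 1519 × 2 = 3038 years. For B, 0.100 mm/year × 3038 years = 303.8 mm.

303.8 mm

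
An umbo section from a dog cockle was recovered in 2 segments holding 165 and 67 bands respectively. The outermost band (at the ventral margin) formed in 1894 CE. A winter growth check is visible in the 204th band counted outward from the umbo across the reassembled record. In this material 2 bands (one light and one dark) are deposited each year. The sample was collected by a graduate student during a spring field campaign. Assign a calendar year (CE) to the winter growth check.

1880 CE

Total bands = 165 + 67 = 232.
232 − 204 = 28 bands lie beyond the winter growth check toward the ventral margin.
Dividing by 2 bands per year: 28 / 2 = 14 years.
1894 − 14 = 1880 CE.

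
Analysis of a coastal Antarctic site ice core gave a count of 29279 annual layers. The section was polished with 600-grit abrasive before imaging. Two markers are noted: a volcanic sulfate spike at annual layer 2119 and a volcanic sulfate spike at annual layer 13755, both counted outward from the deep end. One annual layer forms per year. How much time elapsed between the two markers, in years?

11636 yr

The two markers are separated by 13755 − 2119 = 11636 annual layers.
One annual layer per year makes the interval 11636 years.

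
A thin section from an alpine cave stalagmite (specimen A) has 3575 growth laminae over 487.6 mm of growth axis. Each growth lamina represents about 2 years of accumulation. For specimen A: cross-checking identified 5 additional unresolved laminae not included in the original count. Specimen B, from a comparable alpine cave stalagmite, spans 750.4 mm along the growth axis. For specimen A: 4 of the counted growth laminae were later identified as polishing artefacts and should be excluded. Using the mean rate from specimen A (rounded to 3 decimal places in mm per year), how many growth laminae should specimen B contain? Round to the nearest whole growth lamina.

Specimen A: correcting the raw count gives 3575 − 4 + 5 = 3576 true growth laminae.
Specimen A: multiplying by 2 years per growth lamina: 3576 × 2 = 7152 years.
A: Extension rate ≈ 487.6 / 7152 = 0.068 mm/year.
For B, 750.4 / 0.068 = 11035.29 years; at 2 years per growth lamina that is 11035.29 / 2 ≈ 5518 growth laminae.

5518 growth laminae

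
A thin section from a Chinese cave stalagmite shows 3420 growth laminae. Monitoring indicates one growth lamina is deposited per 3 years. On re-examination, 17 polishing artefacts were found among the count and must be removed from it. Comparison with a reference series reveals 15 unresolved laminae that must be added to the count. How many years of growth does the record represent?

Adjusted count: 3420 − 17 + 15 = 3418 growth laminae.
3418 growth laminae at 3 years each span 3418 × 3 = 10254 years.

10254 years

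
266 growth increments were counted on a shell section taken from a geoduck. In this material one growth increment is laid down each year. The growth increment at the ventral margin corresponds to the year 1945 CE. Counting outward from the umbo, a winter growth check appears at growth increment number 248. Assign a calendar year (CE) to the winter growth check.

1927 CE

The winter growth check sits at growth increment 248 from the umbo, so 266 − 248 = 18 growth increments formed after it.
Counting back 18 years from 1945 CE places the winter growth check in 1945 − 18 = 1927 CE.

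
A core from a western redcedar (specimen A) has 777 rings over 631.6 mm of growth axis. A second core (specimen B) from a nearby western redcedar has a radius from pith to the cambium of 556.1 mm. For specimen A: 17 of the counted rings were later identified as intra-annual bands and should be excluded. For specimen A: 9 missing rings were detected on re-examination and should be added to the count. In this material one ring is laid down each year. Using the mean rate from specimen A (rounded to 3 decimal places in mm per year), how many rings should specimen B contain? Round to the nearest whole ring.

677 rings

Specimen A: true ring count = 777 − 17 + 9 = 769.
A: Mean rate = 631.6 mm / 769 years ≈ 0.821 mm/year.
For B, 556.1 / 0.821 = 677.34 years ≈ 677 rings.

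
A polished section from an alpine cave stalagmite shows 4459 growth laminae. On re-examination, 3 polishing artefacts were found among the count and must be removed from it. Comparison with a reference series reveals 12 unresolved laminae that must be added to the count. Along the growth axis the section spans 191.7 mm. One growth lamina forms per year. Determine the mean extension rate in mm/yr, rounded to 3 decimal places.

True growth lamina count = 4459 − 3 + 12 = 4468.
191.7 mm over 4468 years gives 191.7 / 4468 ≈ 0.043 mm/yr.

0.043 mm/yr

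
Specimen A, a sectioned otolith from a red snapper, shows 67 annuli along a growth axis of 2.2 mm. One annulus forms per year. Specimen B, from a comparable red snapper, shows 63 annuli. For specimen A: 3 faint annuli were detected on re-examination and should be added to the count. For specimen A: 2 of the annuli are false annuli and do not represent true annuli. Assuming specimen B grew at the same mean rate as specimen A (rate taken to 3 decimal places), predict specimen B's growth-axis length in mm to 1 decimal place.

2.0 mm

Specimen A: correcting the raw count gives 67 − 2 + 3 = 68 true annuli.
A: Extension rate ≈ 2.2 / 68 = 0.032 mm per year.
Length of B = 0.032 × 63 = 2.0 mm.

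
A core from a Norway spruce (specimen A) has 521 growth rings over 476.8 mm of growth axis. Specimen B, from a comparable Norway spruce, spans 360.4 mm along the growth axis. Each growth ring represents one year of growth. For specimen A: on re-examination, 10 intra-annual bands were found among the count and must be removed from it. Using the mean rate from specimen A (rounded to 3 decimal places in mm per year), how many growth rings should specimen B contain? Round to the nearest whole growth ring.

Specimen A: correcting the raw count gives 521 − 10 = 511 true growth rings.
A: Extension rate ≈ 476.8 / 511 = 0.933 mm/year.
B spans 360.4 / 0.933 = 386.28 years ≈ 386 growth rings.

386 growth rings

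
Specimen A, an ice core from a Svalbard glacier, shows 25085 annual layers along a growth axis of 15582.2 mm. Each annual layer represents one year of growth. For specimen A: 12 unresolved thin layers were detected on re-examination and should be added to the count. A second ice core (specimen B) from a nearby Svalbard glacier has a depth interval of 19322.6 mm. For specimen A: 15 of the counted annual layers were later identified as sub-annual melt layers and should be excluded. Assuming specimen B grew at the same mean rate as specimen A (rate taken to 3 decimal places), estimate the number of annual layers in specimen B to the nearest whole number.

Specimen A: correcting the raw count gives 25085 − 15 + 12 = 25082 true annual layers.
A: 15582.2 mm over 25082 years gives 15582.2 / 25082 ≈ 0.621 mm/yr.
B spans 19322.6 / 0.621 = 31115.30 years ≈ 31115 annual layers.

31115 annual layers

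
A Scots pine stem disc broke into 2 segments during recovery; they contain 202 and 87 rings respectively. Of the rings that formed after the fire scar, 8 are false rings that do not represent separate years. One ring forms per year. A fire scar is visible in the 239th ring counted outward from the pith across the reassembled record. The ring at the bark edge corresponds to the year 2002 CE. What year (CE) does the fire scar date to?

Total rings = 202 + 87 = 289.
Between ring 239 and the bark edge there are 289 − 239 = 50 rings.
50 − 8 false = 42 true rings after the fire scar.
The ring at the bark edge is 2002 CE, so the fire scar dates to 2002 − 42 = 1960 CE.

1960 CE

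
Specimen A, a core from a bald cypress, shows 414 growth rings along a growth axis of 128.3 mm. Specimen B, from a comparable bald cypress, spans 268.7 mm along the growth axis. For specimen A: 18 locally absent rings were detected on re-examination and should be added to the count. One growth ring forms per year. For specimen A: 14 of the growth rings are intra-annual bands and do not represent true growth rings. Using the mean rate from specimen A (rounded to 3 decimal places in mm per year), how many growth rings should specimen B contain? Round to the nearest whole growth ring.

Specimen A: after corrections the count is 414 − 14 + 18 = 418 growth rings.
A: Mean rate = 128.3 mm / 418 years ≈ 0.307 mm/year.
Specimen B: 268.7 mm / 0.307 mm per year = 875.24 years ≈ 875 growth rings.

875 growth rings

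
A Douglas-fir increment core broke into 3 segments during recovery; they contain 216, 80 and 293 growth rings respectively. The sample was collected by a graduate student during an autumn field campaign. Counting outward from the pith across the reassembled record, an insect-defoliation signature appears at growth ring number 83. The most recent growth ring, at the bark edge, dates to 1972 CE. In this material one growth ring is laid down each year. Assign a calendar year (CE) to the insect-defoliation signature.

1466 CE

Total growth rings = 216 + 80 + 293 = 589.
The insect-defoliation signature sits at growth ring 83 from the pith, so 589 − 83 = 506 growth rings formed after it.
Counting back 506 years from 1972 CE places the insect-defoliation signature in 1972 − 506 = 1466 CE.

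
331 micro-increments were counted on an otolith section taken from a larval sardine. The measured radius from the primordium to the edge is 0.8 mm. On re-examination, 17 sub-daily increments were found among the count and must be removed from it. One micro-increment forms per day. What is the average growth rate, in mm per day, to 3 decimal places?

0.003 mm per day

Correcting the raw count gives 331 − 17 = 314 true micro-increments.
0.8 mm over 314 days gives 0.8 / 314 ≈ 0.003 mm per day.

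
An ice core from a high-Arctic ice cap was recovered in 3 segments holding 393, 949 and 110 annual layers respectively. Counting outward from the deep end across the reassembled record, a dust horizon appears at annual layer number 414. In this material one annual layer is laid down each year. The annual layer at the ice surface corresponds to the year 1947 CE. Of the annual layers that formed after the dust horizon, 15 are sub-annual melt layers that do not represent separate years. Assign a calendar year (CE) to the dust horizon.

924 CE

Total annual layers = 393 + 949 + 110 = 1452.
The dust horizon sits at annual layer 414 from the deep end, so 1452 − 414 = 1038 annual layers formed after it.
1038 − 15 false = 1023 true annual layers after the dust horizon.
1947 − 1023 = 924 CE.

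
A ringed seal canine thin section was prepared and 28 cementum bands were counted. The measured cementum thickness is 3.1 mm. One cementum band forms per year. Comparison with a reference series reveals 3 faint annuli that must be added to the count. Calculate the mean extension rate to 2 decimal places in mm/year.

True cementum band count = 28 + 3 = 31.
Extension rate ≈ 3.1 / 31 = 0.10 mm/year.

0.10 mm/year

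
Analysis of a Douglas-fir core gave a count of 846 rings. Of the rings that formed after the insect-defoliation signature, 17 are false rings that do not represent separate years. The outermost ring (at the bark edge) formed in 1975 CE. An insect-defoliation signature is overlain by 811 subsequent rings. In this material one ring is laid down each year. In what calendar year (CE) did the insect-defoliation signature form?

811 rings post-date the insect-defoliation signature.
Excluding 17 false rings: 811 − 17 = 794.
The ring at the bark edge is 1975 CE, so the insect-defoliation signature dates to 1975 − 794 = 1181 CE.

1181 CE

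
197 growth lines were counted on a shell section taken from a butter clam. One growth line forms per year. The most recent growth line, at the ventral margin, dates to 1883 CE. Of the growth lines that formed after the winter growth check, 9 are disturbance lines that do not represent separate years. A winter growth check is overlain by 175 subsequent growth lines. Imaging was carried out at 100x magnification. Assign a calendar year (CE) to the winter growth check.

1717 CE

There are 175 growth lines younger than the winter growth check.
175 − 9 false = 166 true growth lines after the winter growth check.
Counting back 166 years from 1883 CE places the winter growth check in 1883 − 166 = 1717 CE.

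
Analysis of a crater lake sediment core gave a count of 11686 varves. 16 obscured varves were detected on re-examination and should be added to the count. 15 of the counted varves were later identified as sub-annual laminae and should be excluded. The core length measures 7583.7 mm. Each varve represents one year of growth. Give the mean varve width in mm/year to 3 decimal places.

0.649 mm/year

After corrections the count is 11686 − 15 + 16 = 11687 varves.
7583.7 mm over 11687 years gives 7583.7 / 11687 ≈ 0.649 mm/year.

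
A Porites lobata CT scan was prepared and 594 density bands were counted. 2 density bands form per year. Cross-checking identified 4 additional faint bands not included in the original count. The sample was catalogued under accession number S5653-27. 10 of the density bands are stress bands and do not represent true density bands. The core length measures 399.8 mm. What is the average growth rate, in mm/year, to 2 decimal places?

1.36 mm/year

After corrections the count is 594 − 10 + 4 = 588 density bands.
With 2 density bands per year, 588 / 2 = 294 years.
399.8 mm over 294 years gives 399.8 / 294 ≈ 1.36 mm/year.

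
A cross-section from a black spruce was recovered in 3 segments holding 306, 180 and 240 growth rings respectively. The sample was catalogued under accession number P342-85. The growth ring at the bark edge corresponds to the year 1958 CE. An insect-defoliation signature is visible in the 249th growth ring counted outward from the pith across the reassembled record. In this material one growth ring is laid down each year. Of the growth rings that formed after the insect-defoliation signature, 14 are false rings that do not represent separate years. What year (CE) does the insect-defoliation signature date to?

1495 CE

Total growth rings = 306 + 180 + 240 = 726.
Between growth ring 249 and the bark edge there are 726 − 249 = 477 growth rings.
Removing the 14 false growth rings leaves 477 − 14 = 463 true growth rings beyond the insect-defoliation signature.
1958 − 463 = 1495 CE.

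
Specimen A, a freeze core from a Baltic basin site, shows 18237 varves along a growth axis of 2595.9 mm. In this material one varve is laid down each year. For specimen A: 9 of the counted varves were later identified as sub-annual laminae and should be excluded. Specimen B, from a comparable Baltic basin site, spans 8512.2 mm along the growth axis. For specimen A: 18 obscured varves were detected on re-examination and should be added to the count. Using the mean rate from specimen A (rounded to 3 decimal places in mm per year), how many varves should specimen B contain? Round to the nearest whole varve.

59945 varves

Specimen A: adjusted count: 18237 − 9 + 18 = 18246 varves.
A: 2595.9 mm over 18246 years gives 2595.9 / 18246 ≈ 0.142 mm/yr.
B spans 8512.2 / 0.142 = 59945.07 years ≈ 59945 varves.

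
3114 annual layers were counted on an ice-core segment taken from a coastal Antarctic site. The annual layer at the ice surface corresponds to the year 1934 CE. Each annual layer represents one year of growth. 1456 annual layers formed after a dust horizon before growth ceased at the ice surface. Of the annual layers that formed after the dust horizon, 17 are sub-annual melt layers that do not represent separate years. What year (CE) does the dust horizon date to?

There are 1456 annual layers younger than the dust horizon.
1456 − 17 false = 1439 true annual layers after the dust horizon.
Counting back 1439 years from 1934 CE places the dust horizon in 1934 − 1439 = 495 CE.

495 CE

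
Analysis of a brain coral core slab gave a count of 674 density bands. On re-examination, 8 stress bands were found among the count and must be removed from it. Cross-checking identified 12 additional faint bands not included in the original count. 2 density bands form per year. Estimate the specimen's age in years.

339 years

After corrections the count is 674 − 8 + 12 = 678 density bands.
678 density bands at 2 per year is 678 / 2 = 339 years.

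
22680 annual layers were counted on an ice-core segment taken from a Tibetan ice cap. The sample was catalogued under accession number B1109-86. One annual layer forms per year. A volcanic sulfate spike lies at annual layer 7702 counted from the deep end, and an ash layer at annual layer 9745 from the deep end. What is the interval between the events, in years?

2043 yr

9745 − 7702 = 2043 annual layers lie between the two events.
One annual layer per year makes the interval 2043 years.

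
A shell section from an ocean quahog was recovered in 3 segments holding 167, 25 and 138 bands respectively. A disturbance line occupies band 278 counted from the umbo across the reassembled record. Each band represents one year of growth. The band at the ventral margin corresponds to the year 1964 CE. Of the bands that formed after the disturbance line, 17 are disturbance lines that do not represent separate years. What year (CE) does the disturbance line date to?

Total bands = 167 + 25 + 138 = 330.
330 − 278 = 52 bands lie beyond the disturbance line toward the ventral margin.
Removing the 17 false bands leaves 52 − 17 = 35 true bands beyond the disturbance line.
1964 − 35 = 1929 CE.

1929 CE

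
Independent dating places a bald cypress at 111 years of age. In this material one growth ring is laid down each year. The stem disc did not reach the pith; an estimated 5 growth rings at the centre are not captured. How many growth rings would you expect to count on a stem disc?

106 growth rings

At one growth ring per year, 111 years correspond to 111 growth rings.
Subtracting the 5 growth rings not captured gives 111 − 5 = 106 growth rings in the record.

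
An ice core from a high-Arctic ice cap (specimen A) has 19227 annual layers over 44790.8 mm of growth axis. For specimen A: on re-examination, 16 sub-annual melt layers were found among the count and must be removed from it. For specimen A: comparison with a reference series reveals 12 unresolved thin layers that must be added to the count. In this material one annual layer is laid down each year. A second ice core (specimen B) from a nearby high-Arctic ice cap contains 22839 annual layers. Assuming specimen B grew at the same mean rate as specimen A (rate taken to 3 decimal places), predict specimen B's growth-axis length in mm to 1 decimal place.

53214.9 mm

Specimen A: true annual layer count = 19227 − 16 + 12 = 19223.
A: Extension rate ≈ 44790.8 / 19223 = 2.330 mm/yr.
B's length ≈ 2.330 × 22839 = 53214.9 mm.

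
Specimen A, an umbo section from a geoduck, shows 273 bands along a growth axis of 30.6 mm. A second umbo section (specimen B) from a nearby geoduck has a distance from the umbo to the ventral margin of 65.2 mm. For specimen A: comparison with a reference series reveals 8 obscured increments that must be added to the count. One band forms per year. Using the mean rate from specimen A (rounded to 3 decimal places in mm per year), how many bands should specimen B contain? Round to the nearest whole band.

598 bands

Specimen A: after corrections the count is 273 + 8 = 281 bands.
A: Mean rate = 30.6 mm / 281 years ≈ 0.109 mm per year.
Specimen B: 65.2 mm / 0.109 mm per year = 598.17 years ≈ 598 bands.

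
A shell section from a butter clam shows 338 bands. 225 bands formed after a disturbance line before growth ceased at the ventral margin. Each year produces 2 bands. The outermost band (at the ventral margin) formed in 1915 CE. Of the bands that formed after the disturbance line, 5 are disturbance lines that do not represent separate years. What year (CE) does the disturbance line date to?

1805 CE

225 bands post-date the disturbance line.
225 − 5 false = 220 true bands after the disturbance line.
220 bands at 2 per year is 220 / 2 = 110 years.
The band at the ventral margin is 1915 CE, so the disturbance line dates to 1915 − 110 = 1805 CE.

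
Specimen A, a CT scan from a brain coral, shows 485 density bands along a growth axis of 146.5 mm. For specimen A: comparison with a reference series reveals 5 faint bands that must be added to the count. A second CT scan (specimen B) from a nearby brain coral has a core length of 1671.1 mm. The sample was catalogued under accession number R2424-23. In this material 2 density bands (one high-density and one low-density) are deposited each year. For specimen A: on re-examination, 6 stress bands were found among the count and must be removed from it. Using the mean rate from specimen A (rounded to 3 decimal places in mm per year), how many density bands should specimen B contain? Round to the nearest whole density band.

Specimen A: correcting the raw count gives 485 − 6 + 5 = 484 true density bands.
Specimen A: 484 density bands at 2 per year is 484 / 2 = 242 years.
A: 146.5 mm over 242 years gives 146.5 / 242 ≈ 0.605 mm per year.
For B, 1671.1 / 0.605 = 2762.15 years; at 2 density bands per year that is 2762.15 × 2 ≈ 5524 density bands.

5524 density bands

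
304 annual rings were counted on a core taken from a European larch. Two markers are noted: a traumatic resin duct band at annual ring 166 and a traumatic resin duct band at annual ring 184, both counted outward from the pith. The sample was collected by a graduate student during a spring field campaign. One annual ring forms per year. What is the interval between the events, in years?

184 − 166 = 18 annual rings lie between the two events.
One annual ring per year makes the interval 18 years.

18 years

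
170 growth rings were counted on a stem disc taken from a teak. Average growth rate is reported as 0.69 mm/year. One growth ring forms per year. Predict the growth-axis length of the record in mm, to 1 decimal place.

The record spans 170 years at 0.69 mm per year.
Predicted length = 0.69 mm/year × 170 years = 117.3 mm.

117.3 mm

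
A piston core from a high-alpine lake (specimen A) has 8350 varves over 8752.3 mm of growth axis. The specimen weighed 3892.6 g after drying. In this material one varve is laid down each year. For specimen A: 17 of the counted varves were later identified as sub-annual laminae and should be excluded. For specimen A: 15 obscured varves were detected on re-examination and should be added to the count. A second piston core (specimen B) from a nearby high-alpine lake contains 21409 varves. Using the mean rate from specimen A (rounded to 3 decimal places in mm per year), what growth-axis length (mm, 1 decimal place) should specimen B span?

22436.6 mm

Specimen A: after corrections the count is 8350 − 17 + 15 = 8348 varves.
A: Mean rate = 8752.3 mm / 8348 years ≈ 1.048 mm/year.
B's length ≈ 1.048 × 21409 = 22436.6 mm.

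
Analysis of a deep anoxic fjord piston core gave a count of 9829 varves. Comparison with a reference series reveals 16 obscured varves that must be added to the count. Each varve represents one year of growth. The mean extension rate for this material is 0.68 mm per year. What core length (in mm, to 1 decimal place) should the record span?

6694.6 mm

After corrections the count is 9829 + 16 = 9845 varves.
Length ≈ 0.68 × 9845 = 6694.6 mm.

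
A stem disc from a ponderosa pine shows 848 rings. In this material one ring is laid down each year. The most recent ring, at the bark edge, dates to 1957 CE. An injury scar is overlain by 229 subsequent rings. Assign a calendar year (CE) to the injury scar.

1728 CE

229 rings formed after the injury scar.
1957 − 229 = 1728 CE.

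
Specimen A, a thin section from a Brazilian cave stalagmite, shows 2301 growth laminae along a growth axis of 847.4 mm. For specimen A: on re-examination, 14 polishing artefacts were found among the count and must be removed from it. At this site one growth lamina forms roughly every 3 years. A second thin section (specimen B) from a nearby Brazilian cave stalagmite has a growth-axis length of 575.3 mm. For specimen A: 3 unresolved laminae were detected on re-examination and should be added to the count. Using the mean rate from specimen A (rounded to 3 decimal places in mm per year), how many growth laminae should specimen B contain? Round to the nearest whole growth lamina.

1559 growth laminae

Specimen A: true growth lamina count = 2301 − 14 + 3 = 2290.
Specimen A: multiplying by 3 years per growth lamina: 2290 × 3 = 6870 years.
A: 847.4 mm over 6870 years gives 847.4 / 6870 ≈ 0.123 mm/yr.
For B, 575.3 / 0.123 = 4677.24 years; at 3 years per growth lamina that is 4677.24 / 3 ≈ 1559 growth laminae.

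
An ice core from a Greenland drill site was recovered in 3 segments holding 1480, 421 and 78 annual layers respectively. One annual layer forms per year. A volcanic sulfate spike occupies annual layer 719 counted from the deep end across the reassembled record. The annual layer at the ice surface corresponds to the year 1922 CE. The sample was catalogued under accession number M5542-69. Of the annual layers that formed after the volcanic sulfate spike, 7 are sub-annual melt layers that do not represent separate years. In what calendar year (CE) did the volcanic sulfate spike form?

Total annual layers = 1480 + 421 + 78 = 1979.
1979 − 719 = 1260 annual layers lie beyond the volcanic sulfate spike toward the ice surface.
Removing the 7 false annual layers leaves 1260 − 7 = 1253 true annual layers beyond the volcanic sulfate spike.
The annual layer at the ice surface is 1922 CE, so the volcanic sulfate spike dates to 1922 − 1253 = 669 CE.

669 CE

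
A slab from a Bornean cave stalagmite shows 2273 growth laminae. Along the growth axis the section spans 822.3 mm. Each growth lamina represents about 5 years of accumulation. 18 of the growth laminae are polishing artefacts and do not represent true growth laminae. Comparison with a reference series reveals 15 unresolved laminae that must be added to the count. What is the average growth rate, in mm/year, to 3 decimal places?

Correcting the raw count gives 2273 − 18 + 15 = 2270 true growth laminae.
2270 growth laminae at 5 years each span 2270 × 5 = 11350 years.
822.3 mm over 11350 years gives 822.3 / 11350 ≈ 0.072 mm/year.

0.072 mm/year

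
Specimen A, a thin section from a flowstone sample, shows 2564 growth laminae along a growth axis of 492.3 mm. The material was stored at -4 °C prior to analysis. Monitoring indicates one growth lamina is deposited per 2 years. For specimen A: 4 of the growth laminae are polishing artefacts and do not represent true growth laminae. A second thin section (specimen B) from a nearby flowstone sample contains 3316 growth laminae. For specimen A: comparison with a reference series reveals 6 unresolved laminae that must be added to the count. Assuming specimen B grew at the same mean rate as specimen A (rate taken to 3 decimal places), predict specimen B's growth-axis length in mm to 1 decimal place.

636.7 mm

Specimen A: true growth lamina count = 2564 − 4 + 6 = 2566.
Specimen A: at 2 years per growth lamina, 2566 × 2 = 5132 years.
A: Extension rate ≈ 492.3 / 5132 = 0.096 mm/yr.
Specimen B: multiplying by 2 years per growth lamina: 3316 × 2 = 6632 years. Length of B = 0.096 × 6632 = 636.7 mm.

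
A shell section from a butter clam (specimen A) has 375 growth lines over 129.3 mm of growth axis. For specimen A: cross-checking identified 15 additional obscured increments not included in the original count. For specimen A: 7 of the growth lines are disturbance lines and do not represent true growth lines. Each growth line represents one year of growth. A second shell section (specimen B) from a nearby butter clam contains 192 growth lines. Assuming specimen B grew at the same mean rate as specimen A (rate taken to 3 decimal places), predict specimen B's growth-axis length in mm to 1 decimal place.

64.9 mm

Specimen A: after corrections the count is 375 − 7 + 15 = 383 growth lines.
A: 129.3 mm over 383 years gives 129.3 / 383 ≈ 0.338 mm/year.
For B, 0.338 mm/year × 192 years = 64.9 mm.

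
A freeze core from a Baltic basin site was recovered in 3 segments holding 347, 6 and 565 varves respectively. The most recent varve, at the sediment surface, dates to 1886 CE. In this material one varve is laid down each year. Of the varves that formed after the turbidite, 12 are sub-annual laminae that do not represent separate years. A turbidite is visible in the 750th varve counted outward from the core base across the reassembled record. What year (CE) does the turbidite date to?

1730 CE

Total varves = 347 + 6 + 565 = 918.
Between varve 750 and the sediment surface there are 918 − 750 = 168 varves.
Removing the 12 false varves leaves 168 − 12 = 156 true varves beyond the turbidite.
Counting back 156 years from 1886 CE places the turbidite in 1886 − 156 = 1730 CE.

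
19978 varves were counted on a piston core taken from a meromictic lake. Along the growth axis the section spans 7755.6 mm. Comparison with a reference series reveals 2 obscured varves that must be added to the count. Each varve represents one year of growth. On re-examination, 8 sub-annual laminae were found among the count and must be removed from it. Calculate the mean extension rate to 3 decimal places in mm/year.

True varve count = 19978 − 8 + 2 = 19972.
Extension rate ≈ 7755.6 / 19972 = 0.388 mm/year.

0.388 mm/year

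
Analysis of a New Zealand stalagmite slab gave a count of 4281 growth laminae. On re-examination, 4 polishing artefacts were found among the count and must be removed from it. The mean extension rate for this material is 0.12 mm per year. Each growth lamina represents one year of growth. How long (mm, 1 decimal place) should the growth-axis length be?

Correcting the raw count gives 4281 − 4 = 4277 true growth laminae.
Length ≈ 0.12 × 4277 = 513.2 mm.

513.2 mm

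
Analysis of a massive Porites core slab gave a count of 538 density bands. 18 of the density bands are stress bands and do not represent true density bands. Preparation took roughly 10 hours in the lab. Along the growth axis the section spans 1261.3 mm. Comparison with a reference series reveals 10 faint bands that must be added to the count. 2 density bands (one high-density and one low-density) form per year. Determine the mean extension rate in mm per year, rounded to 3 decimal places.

4.760 mm per year

After corrections the count is 538 − 18 + 10 = 530 density bands.
530 density bands at 2 per year is 530 / 2 = 265 years.
Mean rate = 1261.3 mm / 265 years ≈ 4.760 mm per year.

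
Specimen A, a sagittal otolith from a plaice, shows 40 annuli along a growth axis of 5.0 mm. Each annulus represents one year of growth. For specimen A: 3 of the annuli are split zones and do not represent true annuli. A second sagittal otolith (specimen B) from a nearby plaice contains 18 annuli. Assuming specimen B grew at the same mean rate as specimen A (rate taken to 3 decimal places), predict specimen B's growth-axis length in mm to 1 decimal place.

Specimen A: correcting the raw count gives 40 − 3 = 37 true annuli.
A: Extension rate ≈ 5.0 / 37 = 0.135 mm/yr.
B's length ≈ 0.135 × 18 = 2.4 mm.

2.4 mm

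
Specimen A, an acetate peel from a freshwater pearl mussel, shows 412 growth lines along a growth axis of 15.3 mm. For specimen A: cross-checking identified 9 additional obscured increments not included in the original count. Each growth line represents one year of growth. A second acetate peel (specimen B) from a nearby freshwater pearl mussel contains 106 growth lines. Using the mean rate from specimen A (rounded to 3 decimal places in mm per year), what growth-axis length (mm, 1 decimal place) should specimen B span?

3.8 mm

Specimen A: after corrections the count is 412 + 9 = 421 growth lines.
A: Extension rate ≈ 15.3 / 421 = 0.036 mm per year.
Length of B = 0.036 × 106 = 3.8 mm.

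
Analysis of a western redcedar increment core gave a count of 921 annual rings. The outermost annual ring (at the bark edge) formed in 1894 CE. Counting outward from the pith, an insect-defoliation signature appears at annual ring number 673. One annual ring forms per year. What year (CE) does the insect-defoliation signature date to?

1646 CE

921 − 673 = 248 annual rings lie beyond the insect-defoliation signature toward the bark edge.
Counting back 248 years from 1894 CE places the insect-defoliation signature in 1894 − 248 = 1646 CE.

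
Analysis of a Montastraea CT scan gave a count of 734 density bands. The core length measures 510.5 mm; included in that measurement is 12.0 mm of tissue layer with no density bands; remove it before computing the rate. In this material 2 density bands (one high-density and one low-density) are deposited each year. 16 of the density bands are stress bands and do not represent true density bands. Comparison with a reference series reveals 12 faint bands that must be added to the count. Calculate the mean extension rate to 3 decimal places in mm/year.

1.366 mm/year

After corrections the count is 734 − 16 + 12 = 730 density bands.
730 density bands at 2 per year is 730 / 2 = 365 years.
Removing the 12.0 mm offcut leaves 510.5 − 12.0 = 498.5 mm.
Mean rate = 498.5 mm / 365 years ≈ 1.366 mm/year.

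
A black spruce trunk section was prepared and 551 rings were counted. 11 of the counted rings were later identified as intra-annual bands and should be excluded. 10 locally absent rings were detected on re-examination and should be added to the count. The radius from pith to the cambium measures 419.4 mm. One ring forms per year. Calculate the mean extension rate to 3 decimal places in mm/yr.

0.763 mm/yr

Adjusted count: 551 − 11 + 10 = 550 rings.
Extension rate ≈ 419.4 / 550 = 0.763 mm/yr.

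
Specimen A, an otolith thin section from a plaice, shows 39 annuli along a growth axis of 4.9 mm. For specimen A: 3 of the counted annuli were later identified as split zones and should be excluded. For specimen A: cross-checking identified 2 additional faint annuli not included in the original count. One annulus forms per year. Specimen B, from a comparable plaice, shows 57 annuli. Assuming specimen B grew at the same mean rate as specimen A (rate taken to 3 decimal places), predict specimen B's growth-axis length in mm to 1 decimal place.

Specimen A: adjusted count: 39 − 3 + 2 = 38 annuli.
A: Mean rate = 4.9 mm / 38 years ≈ 0.129 mm/yr.
B's length ≈ 0.129 × 57 = 7.4 mm.

7.4 mm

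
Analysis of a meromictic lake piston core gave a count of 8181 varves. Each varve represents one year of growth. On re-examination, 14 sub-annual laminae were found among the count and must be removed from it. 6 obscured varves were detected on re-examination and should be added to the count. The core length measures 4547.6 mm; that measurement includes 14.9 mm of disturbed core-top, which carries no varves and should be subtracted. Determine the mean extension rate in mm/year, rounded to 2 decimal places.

0.55 mm/year

Adjusted count: 8181 − 14 + 6 = 8173 varves.
Removing the 14.9 mm offcut leaves 4547.6 − 14.9 = 4532.7 mm.
4532.7 mm over 8173 years gives 4532.7 / 8173 ≈ 0.55 mm/year.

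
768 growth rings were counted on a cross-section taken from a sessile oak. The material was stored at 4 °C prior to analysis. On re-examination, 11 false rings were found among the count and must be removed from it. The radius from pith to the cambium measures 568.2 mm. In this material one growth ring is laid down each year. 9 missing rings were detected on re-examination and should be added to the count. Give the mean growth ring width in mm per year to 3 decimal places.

0.742 mm per year

After corrections the count is 768 − 11 + 9 = 766 growth rings.
Mean rate = 568.2 mm / 766 years ≈ 0.742 mm per year.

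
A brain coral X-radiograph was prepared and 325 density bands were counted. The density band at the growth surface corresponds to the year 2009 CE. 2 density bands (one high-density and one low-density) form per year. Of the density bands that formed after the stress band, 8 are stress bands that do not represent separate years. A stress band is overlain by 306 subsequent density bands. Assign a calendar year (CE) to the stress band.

1860 CE

306 density bands post-date the stress band.
306 − 8 false = 298 true density bands after the stress band.
With 2 density bands per year, 298 / 2 = 149 years.
Counting back 149 years from 2009 CE places the stress band in 2009 − 149 = 1860 CE.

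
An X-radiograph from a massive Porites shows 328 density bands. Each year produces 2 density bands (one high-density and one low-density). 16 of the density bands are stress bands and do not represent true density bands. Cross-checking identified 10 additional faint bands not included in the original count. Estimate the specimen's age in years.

161 yr

Adjusted count: 328 − 16 + 10 = 322 density bands.
Dividing by 2 density bands per year: 322 / 2 = 161 years.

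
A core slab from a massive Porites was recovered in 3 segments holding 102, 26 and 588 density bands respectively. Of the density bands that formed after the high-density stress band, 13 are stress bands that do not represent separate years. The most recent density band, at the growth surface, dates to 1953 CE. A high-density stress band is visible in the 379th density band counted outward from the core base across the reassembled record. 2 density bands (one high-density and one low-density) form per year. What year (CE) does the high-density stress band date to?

1791 CE

Total density bands = 102 + 26 + 588 = 716.
The high-density stress band sits at density band 379 from the core base, so 716 − 379 = 337 density bands formed after it.
Removing the 13 false density bands leaves 337 − 13 = 324 true density bands beyond the high-density stress band.
With 2 density bands per year, 324 / 2 = 162 years.
Counting back 162 years from 1953 CE places the high-density stress band in 1953 − 162 = 1791 CE.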